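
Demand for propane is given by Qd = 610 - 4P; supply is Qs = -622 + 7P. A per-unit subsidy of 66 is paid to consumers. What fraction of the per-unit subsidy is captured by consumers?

Pre-subsidy: 610 - 4P = -622 + 7P gives P* = 112, Q* = 162.
With the rebate, buyers effectively pay Pb = Ps − 66, where Ps is the price sellers receive.
Demand in terms of Ps becomes Qd = 610 − 4(Ps − 66) = 874 - 4Ps. Setting this equal to supply: 874 - 4Ps = -622 + 7Ps, so Ps = 136.
Buyers pay Pb = 136 − 66 = 70; Q' = -622 + 7·136 = 330.
Buyers' price falls by P* − Pb = 112 − 70 = 42; sellers' price rises by Ps − P* = 136 − 112 = 24.
So consumers capture 42/66 = 7/11 of each unit of subsidy.

Consumer share = 7/11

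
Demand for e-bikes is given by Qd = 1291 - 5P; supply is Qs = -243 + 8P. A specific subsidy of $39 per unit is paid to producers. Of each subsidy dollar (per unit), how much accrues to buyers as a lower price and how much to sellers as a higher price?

Buyers gain $24 per unit; sellers gain $15 per unit

Pre-subsidy: 1291 - 5P = -243 + 8P gives P* = 118, Q* = 701.
With the subsidy, sellers receive Ps = Pb + 39 for each unit, where Pb is the price buyers pay.
Supply in terms of Pb becomes Qs = -243 + 8(Pb + 39) = 69 + 8Pb. Setting this equal to demand: 1291 - 5Pb = 69 + 8Pb, so Pb = 94.
Sellers receive Ps = 94 + 39 = 133; Q' = 1291 − 5·94 = 821.
Buyers' price falls by P* − Pb = 118 − 94 = 24; sellers' price rises by Ps − P* = 133 − 118 = 15.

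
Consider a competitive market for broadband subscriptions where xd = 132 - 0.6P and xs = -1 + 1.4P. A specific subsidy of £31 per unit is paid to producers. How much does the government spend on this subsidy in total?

Pre-subsidy: 132 - 0.6P = -1 + 1.4P gives P* = 66.5, x* = 92.1.
With the subsidy, sellers receive Ps = Pb + 31 for each unit, where Pb is the price buyers pay.
Supply in terms of Pb becomes xs = -1 + 1.4(Pb + 31) = 42.4 + 1.4Pb. Setting this equal to demand: 132 - 0.6Pb = 42.4 + 1.4Pb, so Pb = 44.8.
Sellers receive Ps = 44.8 + 31 = 75.8; x' = 132 − 0.6·44.8 = 105.12.
Government outlay = subsidy × quantity = 31 × 105.12 = 3258.72.

Government cost = £3258.72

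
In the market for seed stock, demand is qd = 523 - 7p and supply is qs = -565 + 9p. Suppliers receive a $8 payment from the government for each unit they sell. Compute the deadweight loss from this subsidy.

Pre-subsidy: 523 - 7p = -565 + 9p gives p* = 68, q* = 47.
With the subsidy, sellers receive ps = pb + 8 for each unit, where pb is the price buyers pay.
Supply in terms of pb becomes qs = -565 + 9(pb + 8) = -493 + 9pb. Setting this equal to demand: 523 - 7pb = -493 + 9pb, so pb = 63.5.
Sellers receive ps = 63.5 + 8 = 71.5; q' = 523 − 7·63.5 = 78.5.
The subsidy expands output by 78.5 − 47 = 31.5 past the efficient level; on those units the gap between marginal cost and willingness to pay runs from 0 up to 8.
DWL = ½ × 8 × 31.5 = 126.

Deadweight loss = $126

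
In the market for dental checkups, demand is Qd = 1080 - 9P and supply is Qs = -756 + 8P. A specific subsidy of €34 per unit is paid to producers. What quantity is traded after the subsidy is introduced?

Q' = 252

Pre-subsidy: 1080 - 9P = -756 + 8P gives P* = 108, Q* = 108.
With the subsidy, sellers receive Ps = Pb + 34 for each unit, where Pb is the price buyers pay.
Supply in terms of Pb becomes Qs = -756 + 8(Pb + 34) = -484 + 8Pb. Setting this equal to demand: 1080 - 9Pb = -484 + 8Pb, so Pb = 92.
Sellers receive Ps = 92 + 34 = 126; Q' = 1080 − 9·92 = 252.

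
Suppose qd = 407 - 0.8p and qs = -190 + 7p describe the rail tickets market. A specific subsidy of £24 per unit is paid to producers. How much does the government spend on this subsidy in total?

Government cost = £8712

Pre-subsidy: 407 - 0.8p = -190 + 7p gives p* = 995/13, q* = 4495/13.
With the subsidy, sellers receive ps = pb + 24 for each unit, where pb is the price buyers pay.
Supply in terms of pb becomes qs = -190 + 7(pb + 24) = -22 + 7pb. Setting this equal to demand: 407 - 0.8pb = -22 + 7pb, so pb = 55.
Sellers receive ps = 55 + 24 = 79; q' = 407 − 0.8·55 = 363.
Government outlay = subsidy × quantity = 24 × 363 = 8712.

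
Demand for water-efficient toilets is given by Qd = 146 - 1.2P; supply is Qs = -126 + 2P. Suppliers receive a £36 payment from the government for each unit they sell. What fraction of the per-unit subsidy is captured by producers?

Producer share = 0.375

Pre-subsidy: 146 - 1.2P = -126 + 2P gives P* = 85, Q* = 44.
With the subsidy, sellers receive Ps = Pb + 36 for each unit, where Pb is the price buyers pay.
Supply in terms of Pb becomes Qs = -126 + 2(Pb + 36) = -54 + 2Pb. Setting this equal to demand: 146 - 1.2Pb = -54 + 2Pb, so Pb = 62.5.
Sellers receive Ps = 62.5 + 36 = 98.5; Q' = 146 − 1.2·62.5 = 71.
Buyers' price falls by P* − Pb = 85 − 62.5 = 22.5; sellers' price rises by Ps − P* = 98.5 − 85 = 13.5.
So producers capture 13.5/36 = 0.375 of each unit of subsidy.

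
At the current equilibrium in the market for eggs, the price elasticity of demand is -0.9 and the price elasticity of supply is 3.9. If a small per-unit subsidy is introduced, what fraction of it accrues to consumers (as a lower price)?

Consumer share = 0.8125

For a small subsidy around the equilibrium, the benefit split depends on the relative slopes, which at a point are proportional to the elasticities.
Buyer share = εs/(εs + |εd|) = 3.9/(3.9 + 0.9) = 0.8125; seller share = |εd|/(εs + |εd|) = 0.1875.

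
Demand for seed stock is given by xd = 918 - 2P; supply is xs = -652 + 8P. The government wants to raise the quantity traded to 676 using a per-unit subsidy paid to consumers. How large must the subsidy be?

Required subsidy s = 45 per unit

At x = 676, invert demand for the buyer price: Pb = (918 − 676)/2 = 121; invert supply for the seller price: Ps = (676 − (-652))/8 = 166.
The subsidy must fill the gap: s = Ps − Pb = 166 − 121 = 45.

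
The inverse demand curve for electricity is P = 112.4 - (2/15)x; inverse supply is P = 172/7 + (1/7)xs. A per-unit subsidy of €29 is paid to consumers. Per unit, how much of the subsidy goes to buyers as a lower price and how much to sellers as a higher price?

Pre-subsidy: 112.4 - (2/15)x = 172/7 + (1/7)x gives x* = 318 and P* = 70.
With the rebate, buyers effectively pay Pb = Ps − 29, where Ps is the price sellers receive.
On the curves, Pb = 112.4 - (2/15)x and Ps = 172/7 + (1/7)x; the wedge Ps − Pb = 29 gives 172/7 + (1/7)x − (112.4 - (2/15)x) = 29, so x' = 423.
Then Pb = 112.4 − (2/15)·423 = 56 and Ps = 172/7 + (1/7)·423 = 85.
Buyers' price falls by P* − Pb = 70 − 56 = 14; sellers' price rises by Ps − P* = 85 − 70 = 15.

Buyers gain €14 per unit; sellers gain €15 per unit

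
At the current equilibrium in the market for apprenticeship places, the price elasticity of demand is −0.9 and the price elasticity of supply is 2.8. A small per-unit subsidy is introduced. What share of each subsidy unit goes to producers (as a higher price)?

Producer share = 9/37

For a small subsidy around the equilibrium, the benefit split depends on the relative slopes, which at a point are proportional to the elasticities.
Buyer share = εs/(εs + |εd|) = 2.8/(2.8 + 0.9) = 28/37; seller share = |εd|/(εs + |εd|) = 9/37.
So producers capture 9/37 of the subsidy.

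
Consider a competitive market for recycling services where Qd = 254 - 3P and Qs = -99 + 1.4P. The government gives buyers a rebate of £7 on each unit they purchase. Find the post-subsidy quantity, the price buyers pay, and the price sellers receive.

Q' = 20; buyers pay £78; sellers receive £85

Pre-subsidy: 254 - 3P = -99 + 1.4P gives P* = 1765/22, Q* = 293/22.
With the rebate, buyers effectively pay Pb = Ps − 7, where Ps is the price sellers receive.
Demand in terms of Ps becomes Qd = 254 − 3(Ps − 7) = 275 - 3Ps. Setting this equal to supply: 275 - 3Ps = -99 + 1.4Ps, so Ps = 85.
Buyers pay Pb = 85 − 7 = 78; Q' = -99 + 1.4·85 = 20.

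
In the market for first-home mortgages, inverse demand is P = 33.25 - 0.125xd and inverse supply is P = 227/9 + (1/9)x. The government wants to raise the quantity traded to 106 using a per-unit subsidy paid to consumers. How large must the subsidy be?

Required subsidy s = 17 per unit

At x = 106, from the demand curve buyers pay Pb = 33.25 − 0.125·106 = 20; from the supply curve sellers need Ps = 227/9 + (1/9)·106 = 37.
The subsidy must fill the gap: s = Ps − Pb = 37 − 20 = 17.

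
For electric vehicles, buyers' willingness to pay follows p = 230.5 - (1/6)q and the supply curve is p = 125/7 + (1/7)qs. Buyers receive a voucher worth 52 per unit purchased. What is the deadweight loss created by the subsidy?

Deadweight loss = 4368

Pre-subsidy: 230.5 - (1/6)q = 125/7 + (1/7)q gives q* = 687 and p* = 116.
With the rebate, buyers effectively pay pb = ps − 52, where ps is the price sellers receive.
On the curves, pb = 230.5 - (1/6)q and ps = 125/7 + (1/7)q; the wedge ps − pb = 52 gives 125/7 + (1/7)q − (230.5 - (1/6)q) = 52, so q' = 855.
Then pb = 230.5 − (1/6)·855 = 88 and ps = 125/7 + (1/7)·855 = 140.
The subsidy expands output by 855 − 687 = 168 past the efficient level; on those units the gap between marginal cost and willingness to pay runs from 0 up to 52.
DWL = ½ × 52 × 168 = 4368.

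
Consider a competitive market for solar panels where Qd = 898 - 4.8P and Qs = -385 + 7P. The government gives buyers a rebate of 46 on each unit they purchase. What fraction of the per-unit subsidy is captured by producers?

Pre-subsidy: 898 - 4.8P = -385 + 7P gives P* = 6415/59, Q* = 22190/59.
With the rebate, buyers effectively pay Pb = Ps − 46, where Ps is the price sellers receive.
Demand in terms of Ps becomes Qd = 898 − 4.8(Ps − 46) = 1118.8 - 4.8Ps. Setting this equal to supply: 1118.8 - 4.8Ps = -385 + 7Ps, so Ps = 7519/59.
Buyers pay Pb = 7519/59 − 46 = 4805/59; Q' = -385 + 7·(7519/59) = 29918/59.
Buyers' price falls by P* − Pb = 6415/59 − 4805/59 = 1610/59; sellers' price rises by Ps − P* = 7519/59 − 6415/59 = 1104/59.
So producers capture (1104/59)/46 = 24/59 of each unit of subsidy.

Producer share = 24/59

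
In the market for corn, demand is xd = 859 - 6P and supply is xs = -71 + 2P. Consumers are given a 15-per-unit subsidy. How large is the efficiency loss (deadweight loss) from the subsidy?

Deadweight loss = 168.75

Pre-subsidy: 859 - 6P = -71 + 2P gives P* = 116.25, x* = 161.5.
With the rebate, buyers effectively pay Pb = Ps − 15, where Ps is the price sellers receive.
Demand in terms of Ps becomes xd = 859 − 6(Ps − 15) = 949 - 6Ps. Setting this equal to supply: 949 - 6Ps = -71 + 2Ps, so Ps = 127.5.
Buyers pay Pb = 127.5 − 15 = 112.5; x' = -71 + 2·127.5 = 184.
The subsidy expands output by 184 − 161.5 = 22.5 past the efficient level; on those units the gap between marginal cost and willingness to pay runs from 0 up to 15.
DWL = ½ × 15 × 22.5 = 168.75.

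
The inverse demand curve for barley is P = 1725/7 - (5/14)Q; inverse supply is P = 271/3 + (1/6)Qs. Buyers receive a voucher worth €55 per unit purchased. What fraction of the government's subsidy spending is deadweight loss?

Pre-subsidy: 1725/7 - (5/14)Q = 271/3 + (1/6)Q gives Q* = 298 and P* = 140.
With the rebate, buyers effectively pay Pb = Ps − 55, where Ps is the price sellers receive.
On the curves, Pb = 1725/7 - (5/14)Q and Ps = 271/3 + (1/6)Q; the wedge Ps − Pb = 55 gives 271/3 + (1/6)Q − (1725/7 - (5/14)Q) = 55, so Q' = 403.
Then Pb = 1725/7 − (5/14)·403 = 102.5 and Ps = 271/3 + (1/6)·403 = 157.5.
ΔCS = ½(298 + 403)(140 − 102.5) = 13143.75; ΔPS = ½(298 + 403)(157.5 − 140) = 6133.75.
Government spending = 55 × 403 = 22165.
DWL = ½ × 55 × (403 − 298) = 2887.5; fraction = 2887.5 / 22165 = 105/806.

DWL / government spending = 105/806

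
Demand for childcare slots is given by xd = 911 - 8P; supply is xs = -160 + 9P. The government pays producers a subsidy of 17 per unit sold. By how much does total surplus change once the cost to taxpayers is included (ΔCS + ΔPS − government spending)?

Pre-subsidy: 911 - 8P = -160 + 9P gives P* = 63, x* = 407.
With the subsidy, sellers receive Ps = Pb + 17 for each unit, where Pb is the price buyers pay.
Supply in terms of Pb becomes xs = -160 + 9(Pb + 17) = -7 + 9Pb. Setting this equal to demand: 911 - 8Pb = -7 + 9Pb, so Pb = 54.
Sellers receive Ps = 54 + 17 = 71; x' = 911 − 8·54 = 479.
ΔCS = ½(407 + 479)(63 − 54) = 3987; ΔPS = ½(407 + 479)(71 − 63) = 3544.
Government spending = 17 × 479 = 8143.
Net change = 3987 + 3544 − 8143 = -612. The loss equals the DWL triangle ½·17·72.

Net change in total surplus = -612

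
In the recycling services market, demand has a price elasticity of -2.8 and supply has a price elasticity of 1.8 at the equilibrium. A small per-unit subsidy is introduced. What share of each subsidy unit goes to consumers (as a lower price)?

For a small subsidy around the equilibrium, the benefit split depends on the relative slopes, which at a point are proportional to the elasticities.
Buyer share = εs/(εs + |εd|) = 1.8/(1.8 + 2.8) = 9/23; seller share = |εd|/(εs + |εd|) = 14/23.

Consumer share = 9/23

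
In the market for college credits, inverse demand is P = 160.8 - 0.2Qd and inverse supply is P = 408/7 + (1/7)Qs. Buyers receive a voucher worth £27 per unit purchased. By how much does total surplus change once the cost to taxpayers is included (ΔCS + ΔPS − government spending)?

Net change in total surplus = -£1063.125

Pre-subsidy: 160.8 - 0.2Q = 408/7 + (1/7)Q gives Q* = 299 and P* = 101.
With the rebate, buyers effectively pay Pb = Ps − 27, where Ps is the price sellers receive.
On the curves, Pb = 160.8 - 0.2Q and Ps = 408/7 + (1/7)Q; the wedge Ps − Pb = 27 gives 408/7 + (1/7)Q − (160.8 - 0.2Q) = 27, so Q' = 377.75.
Then Pb = 160.8 − 0.2·377.75 = 85.25 and Ps = 408/7 + (1/7)·377.75 = 112.25.
ΔCS = ½(299 + 377.75)(101 − 85.25) = 5329.40625; ΔPS = ½(299 + 377.75)(112.25 − 101) = 3806.71875.
Government spending = 27 × 377.75 = 10199.25.
Net change = 5329.40625 + 3806.71875 − 10199.25 = -1063.125. The loss equals the DWL triangle ½·27·78.75.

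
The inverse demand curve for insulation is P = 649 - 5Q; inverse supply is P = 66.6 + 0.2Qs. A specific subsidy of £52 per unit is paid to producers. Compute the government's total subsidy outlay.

Government cost = £6344

Pre-subsidy: 649 - 5Q = 66.6 + 0.2Q gives Q* = 112 and P* = 89.
With the subsidy, sellers receive Ps = Pb + 52 for each unit, where Pb is the price buyers pay.
On the curves, Pb = 649 - 5Q and Ps = 66.6 + 0.2Q; the wedge Ps − Pb = 52 gives 66.6 + 0.2Q − (649 - 5Q) = 52, so Q' = 122.
Then Pb = 649 − 5·122 = 39 and Ps = 66.6 + 0.2·122 = 91.
Government outlay = subsidy × quantity = 52 × 122 = 6344.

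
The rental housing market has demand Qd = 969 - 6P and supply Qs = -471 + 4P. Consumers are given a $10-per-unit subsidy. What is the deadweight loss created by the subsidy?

Pre-subsidy: 969 - 6P = -471 + 4P gives P* = 144, Q* = 105.
With the rebate, buyers effectively pay Pb = Ps − 10, where Ps is the price sellers receive.
Demand in terms of Ps becomes Qd = 969 − 6(Ps − 10) = 1029 - 6Ps. Setting this equal to supply: 1029 - 6Ps = -471 + 4Ps, so Ps = 150.
Buyers pay Pb = 150 − 10 = 140; Q' = -471 + 4·150 = 129.
The subsidy expands output by 129 − 105 = 24 past the efficient level; on those units the gap between marginal cost and willingness to pay runs from 0 up to 10.
DWL = ½ × 10 × 24 = 120.

Deadweight loss = $120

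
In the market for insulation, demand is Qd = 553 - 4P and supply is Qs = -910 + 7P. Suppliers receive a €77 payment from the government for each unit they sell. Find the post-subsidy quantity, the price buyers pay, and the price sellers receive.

Pre-subsidy: 553 - 4P = -910 + 7P gives P* = 133, Q* = 21.
With the subsidy, sellers receive Ps = Pb + 77 for each unit, where Pb is the price buyers pay.
Supply in terms of Pb becomes Qs = -910 + 7(Pb + 77) = -371 + 7Pb. Setting this equal to demand: 553 - 4Pb = -371 + 7Pb, so Pb = 84.
Sellers receive Ps = 84 + 77 = 161; Q' = 553 − 4·84 = 217.

Q' = 217; buyers pay €84; sellers receive €161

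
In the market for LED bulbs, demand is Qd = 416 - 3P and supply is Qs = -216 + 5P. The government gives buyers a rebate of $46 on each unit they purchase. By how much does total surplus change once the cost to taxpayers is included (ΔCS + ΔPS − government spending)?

Net change in total surplus = -$1983.75

Pre-subsidy: 416 - 3P = -216 + 5P gives P* = 79, Q* = 179.
With the rebate, buyers effectively pay Pb = Ps − 46, where Ps is the price sellers receive.
Demand in terms of Ps becomes Qd = 416 − 3(Ps − 46) = 554 - 3Ps. Setting this equal to supply: 554 - 3Ps = -216 + 5Ps, so Ps = 96.25.
Buyers pay Pb = 96.25 − 46 = 50.25; Q' = -216 + 5·96.25 = 265.25.
ΔCS = ½(179 + 265.25)(79 − 50.25) = 6386.09375; ΔPS = ½(179 + 265.25)(96.25 − 79) = 3831.65625.
Government spending = 46 × 265.25 = 12201.5.
Net change = 6386.09375 + 3831.65625 − 12201.5 = -1983.75. The loss equals the DWL triangle ½·46·86.25.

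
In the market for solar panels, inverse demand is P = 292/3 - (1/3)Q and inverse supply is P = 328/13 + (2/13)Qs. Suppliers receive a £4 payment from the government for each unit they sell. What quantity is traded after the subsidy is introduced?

Q' = 2968/19

Pre-subsidy: 292/3 - (1/3)Q = 328/13 + (2/13)Q gives Q* = 148 and P* = 48.
With the subsidy, sellers receive Ps = Pb + 4 for each unit, where Pb is the price buyers pay.
On the curves, Pb = 292/3 - (1/3)Q and Ps = 328/13 + (2/13)Q; the wedge Ps − Pb = 4 gives 328/13 + (2/13)Q − (292/3 - (1/3)Q) = 4, so Q' = 2968/19.
Then Pb = 292/3 − (1/3)·(2968/19) = 860/19 and Ps = 328/13 + (2/13)·(2968/19) = 936/19.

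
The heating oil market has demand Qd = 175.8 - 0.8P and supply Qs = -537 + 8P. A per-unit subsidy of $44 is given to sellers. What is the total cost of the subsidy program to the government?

Government cost = $6292

Pre-subsidy: 175.8 - 0.8P = -537 + 8P gives P* = 81, Q* = 111.
With the subsidy, sellers receive Ps = Pb + 44 for each unit, where Pb is the price buyers pay.
Supply in terms of Pb becomes Qs = -537 + 8(Pb + 44) = -185 + 8Pb. Setting this equal to demand: 175.8 - 0.8Pb = -185 + 8Pb, so Pb = 41.
Sellers receive Ps = 41 + 44 = 85; Q' = 175.8 − 0.8·41 = 143.
Government outlay = subsidy × quantity = 44 × 143 = 6292.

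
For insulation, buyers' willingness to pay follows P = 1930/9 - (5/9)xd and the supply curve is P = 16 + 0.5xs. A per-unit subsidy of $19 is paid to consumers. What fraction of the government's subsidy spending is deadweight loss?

DWL / government spending = 9/206

Pre-subsidy: 1930/9 - (5/9)x = 16 + 0.5x gives x* = 188 and P* = 110.
With the rebate, buyers effectively pay Pb = Ps − 19, where Ps is the price sellers receive.
On the curves, Pb = 1930/9 - (5/9)x and Ps = 16 + 0.5x; the wedge Ps − Pb = 19 gives 16 + 0.5x − (1930/9 - (5/9)x) = 19, so x' = 206.
Then Pb = 1930/9 − (5/9)·206 = 100 and Ps = 16 + 0.5·206 = 119.
ΔCS = ½(188 + 206)(110 − 100) = 1970; ΔPS = ½(188 + 206)(119 − 110) = 1773.
Government spending = 19 × 206 = 3914.
DWL = ½ × 19 × (206 − 188) = 171; fraction = 171 / 3914 = 9/206.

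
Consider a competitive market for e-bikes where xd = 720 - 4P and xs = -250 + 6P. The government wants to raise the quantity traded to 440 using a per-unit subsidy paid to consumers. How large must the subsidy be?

At x = 440, invert demand for the buyer price: Pb = (720 − 440)/4 = 70; invert supply for the seller price: Ps = (440 − (-250))/6 = 115.
The subsidy must fill the gap: s = Ps − Pb = 115 − 70 = 45.

Required subsidy s = 45 per unit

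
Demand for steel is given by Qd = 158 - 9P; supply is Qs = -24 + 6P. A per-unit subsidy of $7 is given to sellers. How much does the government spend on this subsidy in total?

Pre-subsidy: 158 - 9P = -24 + 6P gives P* = 182/15, Q* = 48.8.
With the subsidy, sellers receive Ps = Pb + 7 for each unit, where Pb is the price buyers pay.
Supply in terms of Pb becomes Qs = -24 + 6(Pb + 7) = 18 + 6Pb. Setting this equal to demand: 158 - 9Pb = 18 + 6Pb, so Pb = 28/3.
Sellers receive Ps = 28/3 + 7 = 49/3; Q' = 158 − 9·(28/3) = 74.
Government outlay = subsidy × quantity = 7 × 74 = 518.

Government cost = $518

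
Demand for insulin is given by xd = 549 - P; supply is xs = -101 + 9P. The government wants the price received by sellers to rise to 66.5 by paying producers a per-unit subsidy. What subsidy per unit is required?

Required subsidy s = 15 per unit

At a seller price of 66.5, quantity supplied is -101 + 9·66.5 = 497.5.
Buyers absorb 497.5 only when they pay Pb with 549 − 1·Pb = 497.5, i.e. Pb = 51.5.
s = Ps − Pb = 66.5 − 51.5 = 15.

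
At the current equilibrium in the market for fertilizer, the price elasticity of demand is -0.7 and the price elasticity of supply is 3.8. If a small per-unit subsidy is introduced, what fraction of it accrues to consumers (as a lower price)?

For a small subsidy around the equilibrium, the benefit split depends on the relative slopes, which at a point are proportional to the elasticities.
Buyer share = εs/(εs + |εd|) = 3.8/(3.8 + 0.7) = 38/45; seller share = |εd|/(εs + |εd|) = 7/45.

Consumer share = 38/45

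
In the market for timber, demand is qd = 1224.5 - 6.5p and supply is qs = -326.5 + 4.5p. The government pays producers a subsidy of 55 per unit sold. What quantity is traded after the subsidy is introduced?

q' = 454.25

Pre-subsidy: 1224.5 - 6.5p = -326.5 + 4.5p gives p* = 141, q* = 308.
With the subsidy, sellers receive ps = pb + 55 for each unit, where pb is the price buyers pay.
Supply in terms of pb becomes qs = -326.5 + 4.5(pb + 55) = -79 + 4.5pb. Setting this equal to demand: 1224.5 - 6.5pb = -79 + 4.5pb, so pb = 118.5.
Sellers receive ps = 118.5 + 55 = 173.5; q' = 1224.5 − 6.5·118.5 = 454.25.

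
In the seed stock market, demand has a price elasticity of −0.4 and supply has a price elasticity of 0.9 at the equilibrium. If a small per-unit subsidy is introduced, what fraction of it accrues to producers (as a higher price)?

Producer share = 4/13

For a small subsidy around the equilibrium, the benefit split depends on the relative slopes, which at a point are proportional to the elasticities.
Buyer share = εs/(εs + |εd|) = 0.9/(0.9 + 0.4) = 9/13; seller share = |εd|/(εs + |εd|) = 4/13.
So producers capture 4/13 of the subsidy.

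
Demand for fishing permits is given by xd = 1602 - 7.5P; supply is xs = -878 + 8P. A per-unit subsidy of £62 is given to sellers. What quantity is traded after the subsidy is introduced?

x' = 642

Pre-subsidy: 1602 - 7.5P = -878 + 8P gives P* = 160, x* = 402.
With the subsidy, sellers receive Ps = Pb + 62 for each unit, where Pb is the price buyers pay.
Supply in terms of Pb becomes xs = -878 + 8(Pb + 62) = -382 + 8Pb. Setting this equal to demand: 1602 - 7.5Pb = -382 + 8Pb, so Pb = 128.
Sellers receive Ps = 128 + 62 = 190; x' = 1602 − 7.5·128 = 642.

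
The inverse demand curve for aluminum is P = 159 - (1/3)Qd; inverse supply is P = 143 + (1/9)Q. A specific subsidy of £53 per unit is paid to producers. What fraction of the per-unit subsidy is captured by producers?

Pre-subsidy: 159 - (1/3)Q = 143 + (1/9)Q gives Q* = 36 and P* = 147.
With the subsidy, sellers receive Ps = Pb + 53 for each unit, where Pb is the price buyers pay.
On the curves, Pb = 159 - (1/3)Q and Ps = 143 + (1/9)Q; the wedge Ps − Pb = 53 gives 143 + (1/9)Q − (159 - (1/3)Q) = 53, so Q' = 155.25.
Then Pb = 159 − (1/3)·155.25 = 107.25 and Ps = 143 + (1/9)·155.25 = 160.25.
Buyers' price falls by P* − Pb = 147 − 107.25 = 39.75; sellers' price rises by Ps − P* = 160.25 − 147 = 13.25.
So producers capture 13.25/53 = 0.25 of each unit of subsidy.

Producer share = 0.25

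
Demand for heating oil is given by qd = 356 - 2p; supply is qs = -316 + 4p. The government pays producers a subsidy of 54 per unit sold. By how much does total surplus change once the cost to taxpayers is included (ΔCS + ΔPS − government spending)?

Net change in total surplus = -1944

Pre-subsidy: 356 - 2p = -316 + 4p gives p* = 112, q* = 132.
With the subsidy, sellers receive ps = pb + 54 for each unit, where pb is the price buyers pay.
Supply in terms of pb becomes qs = -316 + 4(pb + 54) = -100 + 4pb. Setting this equal to demand: 356 - 2pb = -100 + 4pb, so pb = 76.
Sellers receive ps = 76 + 54 = 130; q' = 356 − 2·76 = 204.
ΔCS = ½(132 + 204)(112 − 76) = 6048; ΔPS = ½(132 + 204)(130 − 112) = 3024.
Government spending = 54 × 204 = 11016.
Net change = 6048 + 3024 − 11016 = -1944. The loss equals the DWL triangle ½·54·72.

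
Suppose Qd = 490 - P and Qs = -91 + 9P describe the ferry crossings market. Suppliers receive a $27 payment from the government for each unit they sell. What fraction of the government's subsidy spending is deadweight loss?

Pre-subsidy: 490 - P = -91 + 9P gives P* = 58.1, Q* = 431.9.
With the subsidy, sellers receive Ps = Pb + 27 for each unit, where Pb is the price buyers pay.
Supply in terms of Pb becomes Qs = -91 + 9(Pb + 27) = 152 + 9Pb. Setting this equal to demand: 490 - Pb = 152 + 9Pb, so Pb = 33.8.
Sellers receive Ps = 33.8 + 27 = 60.8; Q' = 490 − 1·33.8 = 456.2.
ΔCS = ½(431.9 + 456.2)(58.1 − 33.8) = 10790.415; ΔPS = ½(431.9 + 456.2)(60.8 − 58.1) = 1198.935.
Government spending = 27 × 456.2 = 12317.4.
DWL = ½ × 27 × (456.2 − 431.9) = 328.05; fraction = 328.05 / 12317.4 = 243/9124.

DWL / government spending = 243/9124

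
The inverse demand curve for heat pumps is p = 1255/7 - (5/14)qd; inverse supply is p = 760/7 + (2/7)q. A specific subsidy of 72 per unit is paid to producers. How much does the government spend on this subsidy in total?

Government cost = 15984

Pre-subsidy: 1255/7 - (5/14)q = 760/7 + (2/7)q gives q* = 110 and p* = 140.
With the subsidy, sellers receive ps = pb + 72 for each unit, where pb is the price buyers pay.
On the curves, pb = 1255/7 - (5/14)q and ps = 760/7 + (2/7)q; the wedge ps − pb = 72 gives 760/7 + (2/7)q − (1255/7 - (5/14)q) = 72, so q' = 222.
Then pb = 1255/7 − (5/14)·222 = 100 and ps = 760/7 + (2/7)·222 = 172.
Government outlay = subsidy × quantity = 72 × 222 = 15984.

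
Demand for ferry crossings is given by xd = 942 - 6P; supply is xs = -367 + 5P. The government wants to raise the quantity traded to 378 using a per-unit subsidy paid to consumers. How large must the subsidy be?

At x = 378, invert demand for the buyer price: Pb = (942 − 378)/6 = 94; invert supply for the seller price: Ps = (378 − (-367))/5 = 149.
The subsidy must fill the gap: s = Ps − Pb = 149 − 94 = 55.

Required subsidy s = 55 per unit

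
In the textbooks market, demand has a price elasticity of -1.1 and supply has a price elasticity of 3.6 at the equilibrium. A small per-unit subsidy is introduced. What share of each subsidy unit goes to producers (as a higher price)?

Producer share = 11/47

For a small subsidy around the equilibrium, the benefit split depends on the relative slopes, which at a point are proportional to the elasticities.
Buyer share = εs/(εs + |εd|) = 3.6/(3.6 + 1.1) = 36/47; seller share = |εd|/(εs + |εd|) = 11/47.
So producers capture 11/47 of the subsidy.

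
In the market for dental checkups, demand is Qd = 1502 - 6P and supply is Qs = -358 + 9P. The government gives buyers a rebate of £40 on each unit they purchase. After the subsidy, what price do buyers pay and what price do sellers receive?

Buyers pay £100; sellers receive £140

Pre-subsidy: 1502 - 6P = -358 + 9P gives P* = 124, Q* = 758.
With the rebate, buyers effectively pay Pb = Ps − 40, where Ps is the price sellers receive.
Demand in terms of Ps becomes Qd = 1502 − 6(Ps − 40) = 1742 - 6Ps. Setting this equal to supply: 1742 - 6Ps = -358 + 9Ps, so Ps = 140.
Buyers pay Pb = 140 − 40 = 100; Q' = -358 + 9·140 = 902.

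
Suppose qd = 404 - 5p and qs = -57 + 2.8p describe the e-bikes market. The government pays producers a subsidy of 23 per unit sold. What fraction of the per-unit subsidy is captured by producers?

Producer share = 25/39

Pre-subsidy: 404 - 5p = -57 + 2.8p gives p* = 2305/39, q* = 4231/39.
With the subsidy, sellers receive ps = pb + 23 for each unit, where pb is the price buyers pay.
Supply in terms of pb becomes qs = -57 + 2.8(pb + 23) = 7.4 + 2.8pb. Setting this equal to demand: 404 - 5pb = 7.4 + 2.8pb, so pb = 661/13.
Sellers receive ps = 661/13 + 23 = 960/13; q' = 404 − 5·(661/13) = 1947/13.
Buyers' price falls by p* − pb = 2305/39 − 661/13 = 322/39; sellers' price rises by ps − p* = 960/13 − 2305/39 = 575/39.
So producers capture (575/39)/23 = 25/39 of each unit of subsidy.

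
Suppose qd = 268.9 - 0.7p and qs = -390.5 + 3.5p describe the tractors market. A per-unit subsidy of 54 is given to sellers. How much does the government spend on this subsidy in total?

Pre-subsidy: 268.9 - 0.7p = -390.5 + 3.5p gives p* = 157, q* = 159.
With the subsidy, sellers receive ps = pb + 54 for each unit, where pb is the price buyers pay.
Supply in terms of pb becomes qs = -390.5 + 3.5(pb + 54) = -201.5 + 3.5pb. Setting this equal to demand: 268.9 - 0.7pb = -201.5 + 3.5pb, so pb = 112.
Sellers receive ps = 112 + 54 = 166; q' = 268.9 − 0.7·112 = 190.5.
Government outlay = subsidy × quantity = 54 × 190.5 = 10287.

Government cost = 10287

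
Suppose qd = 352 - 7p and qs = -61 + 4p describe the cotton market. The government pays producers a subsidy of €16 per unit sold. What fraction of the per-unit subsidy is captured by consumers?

Pre-subsidy: 352 - 7p = -61 + 4p gives p* = 413/11, q* = 981/11.
With the subsidy, sellers receive ps = pb + 16 for each unit, where pb is the price buyers pay.
Supply in terms of pb becomes qs = -61 + 4(pb + 16) = 3 + 4pb. Setting this equal to demand: 352 - 7pb = 3 + 4pb, so pb = 349/11.
Sellers receive ps = 349/11 + 16 = 525/11; q' = 352 − 7·(349/11) = 1429/11.
Buyers' price falls by p* − pb = 413/11 − 349/11 = 64/11; sellers' price rises by ps − p* = 525/11 − 413/11 = 112/11.
So consumers capture (64/11)/16 = 4/11 of each unit of subsidy.

Consumer share = 4/11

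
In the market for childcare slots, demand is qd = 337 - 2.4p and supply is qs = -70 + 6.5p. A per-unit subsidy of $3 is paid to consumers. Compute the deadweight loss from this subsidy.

Pre-subsidy: 337 - 2.4p = -70 + 6.5p gives p* = 4070/89, q* = 20225/89.
With the rebate, buyers effectively pay pb = ps − 3, where ps is the price sellers receive.
Demand in terms of ps becomes qd = 337 − 2.4(ps − 3) = 344.2 - 2.4ps. Setting this equal to supply: 344.2 - 2.4ps = -70 + 6.5ps, so ps = 4142/89.
Buyers pay pb = 4142/89 − 3 = 3875/89; q' = -70 + 6.5·(4142/89) = 20693/89.
The subsidy expands output by 20693/89 − 20225/89 = 468/89 past the efficient level; on those units the gap between marginal cost and willingness to pay runs from 0 up to 3.
DWL = ½ × 3 × 468/89 = 702/89.

Deadweight loss = 702/89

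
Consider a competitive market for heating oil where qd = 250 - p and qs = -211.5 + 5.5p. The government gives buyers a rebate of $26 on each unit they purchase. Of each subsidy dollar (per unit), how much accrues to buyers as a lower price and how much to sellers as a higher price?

Buyers gain $22 per unit; sellers gain $4 per unit

Pre-subsidy: 250 - p = -211.5 + 5.5p gives p* = 71, q* = 179.
With the rebate, buyers effectively pay pb = ps − 26, where ps is the price sellers receive.
Demand in terms of ps becomes qd = 250 − 1(ps − 26) = 276 - ps. Setting this equal to supply: 276 - ps = -211.5 + 5.5ps, so ps = 75.
Buyers pay pb = 75 − 26 = 49; q' = -211.5 + 5.5·75 = 201.
Buyers' price falls by p* − pb = 71 − 49 = 22; sellers' price rises by ps − p* = 75 − 71 = 4.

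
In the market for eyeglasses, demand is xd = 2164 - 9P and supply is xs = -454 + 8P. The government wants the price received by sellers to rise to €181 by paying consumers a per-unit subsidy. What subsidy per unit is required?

Required subsidy s = €51 per unit

At a seller price of 181, quantity supplied is -454 + 8·181 = 994.
Buyers absorb 994 only when they pay Pb with 2164 − 9·Pb = 994, i.e. Pb = 130.
s = Ps − Pb = 181 − 130 = 51.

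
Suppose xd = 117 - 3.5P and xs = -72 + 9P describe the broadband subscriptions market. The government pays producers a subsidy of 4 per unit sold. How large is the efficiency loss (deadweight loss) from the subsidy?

Pre-subsidy: 117 - 3.5P = -72 + 9P gives P* = 15.12, x* = 64.08.
With the subsidy, sellers receive Ps = Pb + 4 for each unit, where Pb is the price buyers pay.
Supply in terms of Pb becomes xs = -72 + 9(Pb + 4) = -36 + 9Pb. Setting this equal to demand: 117 - 3.5Pb = -36 + 9Pb, so Pb = 12.24.
Sellers receive Ps = 12.24 + 4 = 16.24; x' = 117 − 3.5·12.24 = 74.16.
The subsidy expands output by 74.16 − 64.08 = 10.08 past the efficient level; on those units the gap between marginal cost and willingness to pay runs from 0 up to 4.
DWL = ½ × 4 × 10.08 = 20.16.

Deadweight loss = 20.16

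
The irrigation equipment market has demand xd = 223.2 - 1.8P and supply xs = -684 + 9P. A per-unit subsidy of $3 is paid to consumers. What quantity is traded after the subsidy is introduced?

x' = 76.5

Pre-subsidy: 223.2 - 1.8P = -684 + 9P gives P* = 84, x* = 72.
With the rebate, buyers effectively pay Pb = Ps − 3, where Ps is the price sellers receive.
Demand in terms of Ps becomes xd = 223.2 − 1.8(Ps − 3) = 228.6 - 1.8Ps. Setting this equal to supply: 228.6 - 1.8Ps = -684 + 9Ps, so Ps = 84.5.
Buyers pay Pb = 84.5 − 3 = 81.5; x' = -684 + 9·84.5 = 76.5.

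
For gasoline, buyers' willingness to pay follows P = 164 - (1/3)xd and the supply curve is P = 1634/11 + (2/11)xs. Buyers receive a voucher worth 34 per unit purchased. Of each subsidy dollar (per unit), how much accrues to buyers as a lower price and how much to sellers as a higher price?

Buyers gain 22 per unit; sellers gain 12 per unit

Pre-subsidy: 164 - (1/3)x = 1634/11 + (2/11)x gives x* = 30 and P* = 154.
With the rebate, buyers effectively pay Pb = Ps − 34, where Ps is the price sellers receive.
On the curves, Pb = 164 - (1/3)x and Ps = 1634/11 + (2/11)x; the wedge Ps − Pb = 34 gives 1634/11 + (2/11)x − (164 - (1/3)x) = 34, so x' = 96.
Then Pb = 164 − (1/3)·96 = 132 and Ps = 1634/11 + (2/11)·96 = 166.
Buyers' price falls by P* − Pb = 154 − 132 = 22; sellers' price rises by Ps − P* = 166 − 154 = 12.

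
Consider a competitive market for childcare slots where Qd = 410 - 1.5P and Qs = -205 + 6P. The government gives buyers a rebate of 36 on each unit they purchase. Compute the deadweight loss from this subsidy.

Pre-subsidy: 410 - 1.5P = -205 + 6P gives P* = 82, Q* = 287.
With the rebate, buyers effectively pay Pb = Ps − 36, where Ps is the price sellers receive.
Demand in terms of Ps becomes Qd = 410 − 1.5(Ps − 36) = 464 - 1.5Ps. Setting this equal to supply: 464 - 1.5Ps = -205 + 6Ps, so Ps = 89.2.
Buyers pay Pb = 89.2 − 36 = 53.2; Q' = -205 + 6·89.2 = 330.2.
The subsidy expands output by 330.2 − 287 = 43.2 past the efficient level; on those units the gap between marginal cost and willingness to pay runs from 0 up to 36.
DWL = ½ × 36 × 43.2 = 777.6.

Deadweight loss = 777.6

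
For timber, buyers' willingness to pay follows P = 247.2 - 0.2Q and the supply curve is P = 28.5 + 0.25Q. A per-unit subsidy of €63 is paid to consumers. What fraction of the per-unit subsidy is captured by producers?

Producer share = 5/9

Pre-subsidy: 247.2 - 0.2Q = 28.5 + 0.25Q gives Q* = 486 and P* = 150.
With the rebate, buyers effectively pay Pb = Ps − 63, where Ps is the price sellers receive.
On the curves, Pb = 247.2 - 0.2Q and Ps = 28.5 + 0.25Q; the wedge Ps − Pb = 63 gives 28.5 + 0.25Q − (247.2 - 0.2Q) = 63, so Q' = 626.
Then Pb = 247.2 − 0.2·626 = 122 and Ps = 28.5 + 0.25·626 = 185.
Buyers' price falls by P* − Pb = 150 − 122 = 28; sellers' price rises by Ps − P* = 185 − 150 = 35.
So producers capture 35/63 = 5/9 of each unit of subsidy.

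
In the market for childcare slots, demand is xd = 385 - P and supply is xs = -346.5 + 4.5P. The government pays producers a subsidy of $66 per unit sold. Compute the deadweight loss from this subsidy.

Pre-subsidy: 385 - P = -346.5 + 4.5P gives P* = 133, x* = 252.
With the subsidy, sellers receive Ps = Pb + 66 for each unit, where Pb is the price buyers pay.
Supply in terms of Pb becomes xs = -346.5 + 4.5(Pb + 66) = -49.5 + 4.5Pb. Setting this equal to demand: 385 - Pb = -49.5 + 4.5Pb, so Pb = 79.
Sellers receive Ps = 79 + 66 = 145; x' = 385 − 1·79 = 306.
The subsidy expands output by 306 − 252 = 54 past the efficient level; on those units the gap between marginal cost and willingness to pay runs from 0 up to 66.
DWL = ½ × 66 × 54 = 1782.

Deadweight loss = $1782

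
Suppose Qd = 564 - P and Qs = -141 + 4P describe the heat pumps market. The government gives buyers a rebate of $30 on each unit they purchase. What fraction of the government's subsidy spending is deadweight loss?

DWL / government spending = 4/149

Pre-subsidy: 564 - P = -141 + 4P gives P* = 141, Q* = 423.
With the rebate, buyers effectively pay Pb = Ps − 30, where Ps is the price sellers receive.
Demand in terms of Ps becomes Qd = 564 − 1(Ps − 30) = 594 - Ps. Setting this equal to supply: 594 - Ps = -141 + 4Ps, so Ps = 147.
Buyers pay Pb = 147 − 30 = 117; Q' = -141 + 4·147 = 447.
ΔCS = ½(423 + 447)(141 − 117) = 10440; ΔPS = ½(423 + 447)(147 − 141) = 2610.
Government spending = 30 × 447 = 13410.
DWL = ½ × 30 × (447 − 423) = 360; fraction = 360 / 13410 = 4/149.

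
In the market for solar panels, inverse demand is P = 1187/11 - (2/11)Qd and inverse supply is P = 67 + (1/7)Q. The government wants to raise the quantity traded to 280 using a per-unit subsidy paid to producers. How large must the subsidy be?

At Q = 280, from the demand curve buyers pay Pb = 1187/11 − (2/11)·280 = 57; from the supply curve sellers need Ps = 67 + (1/7)·280 = 107.
The subsidy must fill the gap: s = Ps − Pb = 107 − 57 = 50.

Required subsidy s = 50 per unit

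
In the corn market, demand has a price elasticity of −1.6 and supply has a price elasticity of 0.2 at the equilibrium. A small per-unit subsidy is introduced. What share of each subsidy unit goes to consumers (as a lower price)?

For a small subsidy around the equilibrium, the benefit split depends on the relative slopes, which at a point are proportional to the elasticities.
Buyer share = εs/(εs + |εd|) = 0.2/(0.2 + 1.6) = 1/9; seller share = |εd|/(εs + |εd|) = 8/9.

Consumer share = 1/9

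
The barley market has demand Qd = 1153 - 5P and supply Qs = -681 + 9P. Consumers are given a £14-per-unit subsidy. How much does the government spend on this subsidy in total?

Pre-subsidy: 1153 - 5P = -681 + 9P gives P* = 131, Q* = 498.
With the rebate, buyers effectively pay Pb = Ps − 14, where Ps is the price sellers receive.
Demand in terms of Ps becomes Qd = 1153 − 5(Ps − 14) = 1223 - 5Ps. Setting this equal to supply: 1223 - 5Ps = -681 + 9Ps, so Ps = 136.
Buyers pay Pb = 136 − 14 = 122; Q' = -681 + 9·136 = 543.
Government outlay = subsidy × quantity = 14 × 543 = 7602.

Government cost = £7602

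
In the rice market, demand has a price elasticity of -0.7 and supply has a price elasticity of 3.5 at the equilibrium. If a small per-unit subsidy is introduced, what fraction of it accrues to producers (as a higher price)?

Producer share = 1/6

For a small subsidy around the equilibrium, the benefit split depends on the relative slopes, which at a point are proportional to the elasticities.
Buyer share = εs/(εs + |εd|) = 3.5/(3.5 + 0.7) = 5/6; seller share = |εd|/(εs + |εd|) = 1/6.
So producers capture 1/6 of the subsidy.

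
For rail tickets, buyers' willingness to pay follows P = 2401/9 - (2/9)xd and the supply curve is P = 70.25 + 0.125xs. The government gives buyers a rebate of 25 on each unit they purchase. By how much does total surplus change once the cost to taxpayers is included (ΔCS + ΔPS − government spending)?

Pre-subsidy: 2401/9 - (2/9)x = 70.25 + 0.125x gives x* = 566 and P* = 141.
With the rebate, buyers effectively pay Pb = Ps − 25, where Ps is the price sellers receive.
On the curves, Pb = 2401/9 - (2/9)x and Ps = 70.25 + 0.125x; the wedge Ps − Pb = 25 gives 70.25 + 0.125x − (2401/9 - (2/9)x) = 25, so x' = 638.
Then Pb = 2401/9 − (2/9)·638 = 125 and Ps = 70.25 + 0.125·638 = 150.
ΔCS = ½(566 + 638)(141 − 125) = 9632; ΔPS = ½(566 + 638)(150 − 141) = 5418.
Government spending = 25 × 638 = 15950.
Net change = 9632 + 5418 − 15950 = -900. The loss equals the DWL triangle ½·25·72.

Net change in total surplus = -900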